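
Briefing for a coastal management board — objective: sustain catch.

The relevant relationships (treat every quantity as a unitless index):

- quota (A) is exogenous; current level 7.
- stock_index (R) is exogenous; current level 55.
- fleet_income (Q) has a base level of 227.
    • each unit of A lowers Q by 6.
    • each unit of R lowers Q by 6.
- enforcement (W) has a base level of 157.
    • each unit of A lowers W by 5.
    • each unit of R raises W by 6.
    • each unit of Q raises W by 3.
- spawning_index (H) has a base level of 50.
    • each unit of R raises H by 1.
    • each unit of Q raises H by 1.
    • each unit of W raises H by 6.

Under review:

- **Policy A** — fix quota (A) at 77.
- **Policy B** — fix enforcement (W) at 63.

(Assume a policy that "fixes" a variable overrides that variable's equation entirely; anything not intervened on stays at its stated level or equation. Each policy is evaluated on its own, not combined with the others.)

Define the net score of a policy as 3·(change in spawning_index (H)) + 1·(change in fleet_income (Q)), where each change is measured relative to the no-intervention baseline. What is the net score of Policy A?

Baseline:
  A = 7
  R = 55
  Q = 227 − 6·7 − 6·55 = -145
  W = 157 − 5·7 + 6·55 + 3·(-145) = 17
  H = 50 + 55 + (-145) + 6·17 = 62
Policy A (A := 77):
  A = 77
  R = 55
  Q = 227 − 6·77 − 6·55 = -565
  W = 157 − 5·77 + 6·55 + 3·(-565) = -1593
  H = 50 + 55 + (-565) + 6·(-1593) = -10018
ΔH = -10018 − 62 = -10080; ΔQ = -565 − (-145) = -420
Score = 3·(-10080) + 1·(-420) = -30660

-30660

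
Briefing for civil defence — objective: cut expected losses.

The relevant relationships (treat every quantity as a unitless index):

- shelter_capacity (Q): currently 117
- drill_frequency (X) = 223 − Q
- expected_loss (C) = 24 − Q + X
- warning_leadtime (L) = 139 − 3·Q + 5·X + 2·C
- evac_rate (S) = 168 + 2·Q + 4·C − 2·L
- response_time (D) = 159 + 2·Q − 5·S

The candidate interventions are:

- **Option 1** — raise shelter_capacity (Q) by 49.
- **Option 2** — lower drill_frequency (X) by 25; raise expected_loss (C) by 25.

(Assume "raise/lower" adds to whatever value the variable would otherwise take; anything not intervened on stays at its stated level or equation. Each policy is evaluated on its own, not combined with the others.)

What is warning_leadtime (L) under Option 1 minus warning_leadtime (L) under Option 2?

-463

Option 1 (Q + 49):
  Q = 117 + 49 = 166
  X = 223 − 166 = 57
  C = 24 − 166 + 57 = -85
  L = 139 − 3·166 + 5·57 + 2·(-85) = -244
Option 2 (X − 25, C + 25):
  Q = 117
  X = 223 − 117 (−25 from intervention) = 81
  C = 24 − 117 + 81 (+25 from intervention) = 13
  L = 139 − 3·117 + 5·81 + 2·13 = 219
L: -244 − 219 = -463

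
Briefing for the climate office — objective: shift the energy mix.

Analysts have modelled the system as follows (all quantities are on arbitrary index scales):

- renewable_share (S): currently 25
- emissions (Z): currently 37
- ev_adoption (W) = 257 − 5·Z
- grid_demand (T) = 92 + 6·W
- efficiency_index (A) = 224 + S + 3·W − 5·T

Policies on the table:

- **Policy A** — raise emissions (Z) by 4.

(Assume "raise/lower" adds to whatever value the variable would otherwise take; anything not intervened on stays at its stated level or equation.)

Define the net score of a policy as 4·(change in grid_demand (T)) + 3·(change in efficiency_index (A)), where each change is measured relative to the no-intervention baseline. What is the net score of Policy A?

Baseline:
  S = 25
  Z = 37
  W = 257 − 5·37 = 72
  T = 92 + 6·72 = 524
  A = 224 + 25 + 3·72 − 5·524 = -2155
Policy A (Z + 4):
  S = 25
  Z = 37 + 4 = 41
  W = 257 − 5·41 = 52
  T = 92 + 6·52 = 404
  A = 224 + 25 + 3·52 − 5·404 = -1615
ΔT = 404 − 524 = -120; ΔA = -1615 − (-2155) = 540
Score = 4·(-120) + 3·540 = 1140

1140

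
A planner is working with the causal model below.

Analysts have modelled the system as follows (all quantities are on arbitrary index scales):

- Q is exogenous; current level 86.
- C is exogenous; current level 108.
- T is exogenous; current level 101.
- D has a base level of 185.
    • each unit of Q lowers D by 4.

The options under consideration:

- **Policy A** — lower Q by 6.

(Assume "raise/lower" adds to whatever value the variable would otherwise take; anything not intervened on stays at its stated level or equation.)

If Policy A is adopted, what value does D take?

Policy A (Q − 6):
  Q = 86 − 6 = 80
  D = 185 − 4·80 = -135

-135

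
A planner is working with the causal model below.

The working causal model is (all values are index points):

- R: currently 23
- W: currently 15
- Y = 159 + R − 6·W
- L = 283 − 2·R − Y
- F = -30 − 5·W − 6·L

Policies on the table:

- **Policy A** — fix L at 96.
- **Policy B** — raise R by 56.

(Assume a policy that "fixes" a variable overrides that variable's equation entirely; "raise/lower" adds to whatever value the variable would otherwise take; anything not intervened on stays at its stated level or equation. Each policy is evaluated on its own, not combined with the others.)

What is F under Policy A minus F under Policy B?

-714

Policy A (L := 96):
  R = 23
  W = 15
  Y = 159 + 23 − 6·15 = 92
  L = 96
  F = -30 − 5·15 − 6·96 = -681
Policy B (R + 56):
  R = 23 + 56 = 79
  W = 15
  Y = 159 + 79 − 6·15 = 148
  L = 283 − 2·79 − 148 = -23
  F = -30 − 5·15 − 6·(-23) = 33
F: -681 − 33 = -714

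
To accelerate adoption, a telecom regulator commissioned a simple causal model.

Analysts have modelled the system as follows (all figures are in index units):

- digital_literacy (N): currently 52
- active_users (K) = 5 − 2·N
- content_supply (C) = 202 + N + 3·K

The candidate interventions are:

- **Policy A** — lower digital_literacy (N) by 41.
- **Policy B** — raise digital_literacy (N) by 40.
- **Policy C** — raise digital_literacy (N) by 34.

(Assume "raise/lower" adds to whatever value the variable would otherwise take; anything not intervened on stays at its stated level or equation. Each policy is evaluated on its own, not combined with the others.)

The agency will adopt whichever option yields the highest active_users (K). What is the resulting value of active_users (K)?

-17

Policy A (N − 41):
  N = 52 − 41 = 11
  K = 5 − 2·11 = -17
Policy B (N + 40):
  N = 52 + 40 = 92
  K = 5 − 2·92 = -179
Policy C (N + 34):
  N = 52 + 34 = 86
  K = 5 − 2·86 = -167
Comparing — Policy A: K=-17, Policy B: K=-179, Policy C: K=-167. Highest is -17 (Policy A).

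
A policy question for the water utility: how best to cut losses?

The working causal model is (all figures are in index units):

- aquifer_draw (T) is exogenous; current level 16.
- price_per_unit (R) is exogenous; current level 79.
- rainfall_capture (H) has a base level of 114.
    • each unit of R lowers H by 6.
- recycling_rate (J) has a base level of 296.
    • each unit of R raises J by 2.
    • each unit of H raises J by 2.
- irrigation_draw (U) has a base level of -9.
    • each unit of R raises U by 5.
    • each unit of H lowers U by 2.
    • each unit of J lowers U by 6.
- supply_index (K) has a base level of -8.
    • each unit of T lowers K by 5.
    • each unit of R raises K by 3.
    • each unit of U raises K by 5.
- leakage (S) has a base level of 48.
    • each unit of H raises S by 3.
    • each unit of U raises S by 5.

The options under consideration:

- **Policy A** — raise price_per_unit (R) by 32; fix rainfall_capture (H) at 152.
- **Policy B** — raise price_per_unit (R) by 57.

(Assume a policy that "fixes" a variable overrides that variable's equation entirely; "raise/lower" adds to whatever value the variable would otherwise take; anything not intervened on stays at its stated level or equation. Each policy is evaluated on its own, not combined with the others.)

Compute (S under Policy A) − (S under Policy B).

Policy A (R + 32, H := 152):
  R = 79 + 32 = 111
  H = 152
  J = 296 + 2·111 + 2·152 = 822
  U = -9 + 5·111 − 2·152 − 6·822 = -4690
  S = 48 + 3·152 + 5·(-4690) = -22946
Policy B (R + 57):
  R = 79 + 57 = 136
  H = 114 − 6·136 = -702
  J = 296 + 2·136 + 2·(-702) = -836
  U = -9 + 5·136 − 2·(-702) − 6·(-836) = 7091
  S = 48 + 3·(-702) + 5·7091 = 33397
S: -22946 − 33397 = -56343

-56343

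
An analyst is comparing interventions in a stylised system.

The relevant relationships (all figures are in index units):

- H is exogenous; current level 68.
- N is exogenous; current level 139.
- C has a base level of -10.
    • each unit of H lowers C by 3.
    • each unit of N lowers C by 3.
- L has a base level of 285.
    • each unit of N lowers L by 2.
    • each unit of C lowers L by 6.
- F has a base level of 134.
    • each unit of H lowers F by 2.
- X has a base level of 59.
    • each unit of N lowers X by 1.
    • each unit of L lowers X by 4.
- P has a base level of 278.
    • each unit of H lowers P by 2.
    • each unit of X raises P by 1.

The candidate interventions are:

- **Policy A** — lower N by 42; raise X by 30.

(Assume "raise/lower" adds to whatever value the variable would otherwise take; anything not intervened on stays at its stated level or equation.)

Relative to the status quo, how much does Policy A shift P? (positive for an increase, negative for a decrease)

Baseline:
  H = 68
  N = 139
  C = -10 − 3·68 − 3·139 = -631
  L = 285 − 2·139 − 6·(-631) = 3793
  X = 59 − 139 − 4·3793 = -15252
  P = 278 − 2·68 + (-15252) = -15110
Policy A (N − 42, X + 30):
  H = 68
  N = 139 − 42 = 97
  C = -10 − 3·68 − 3·97 = -505
  L = 285 − 2·97 − 6·(-505) = 3121
  X = 59 − 97 − 4·3121 (+30 from intervention) = -12492
  P = 278 − 2·68 + (-12492) = -12350
Change in P: -12350 − (-15110) = 2760

2760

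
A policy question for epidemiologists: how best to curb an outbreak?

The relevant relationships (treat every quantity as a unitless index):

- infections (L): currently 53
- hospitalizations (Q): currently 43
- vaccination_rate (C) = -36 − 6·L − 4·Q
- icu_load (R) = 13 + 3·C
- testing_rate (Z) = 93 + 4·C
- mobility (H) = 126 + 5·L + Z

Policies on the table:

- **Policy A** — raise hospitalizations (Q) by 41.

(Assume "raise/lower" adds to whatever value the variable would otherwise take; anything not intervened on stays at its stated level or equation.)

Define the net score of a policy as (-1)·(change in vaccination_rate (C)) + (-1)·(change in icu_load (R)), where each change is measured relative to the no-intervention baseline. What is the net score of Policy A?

Baseline:
  L = 53
  Q = 43
  C = -36 − 6·53 − 4·43 = -526
  R = 13 + 3·(-526) = -1565
Policy A (Q + 41):
  L = 53
  Q = 43 + 41 = 84
  C = -36 − 6·53 − 4·84 = -690
  R = 13 + 3·(-690) = -2057
ΔC = -690 − (-526) = -164; ΔR = -2057 − (-1565) = -492
Score = (-1)·(-164) + (-1)·(-492) = 656

656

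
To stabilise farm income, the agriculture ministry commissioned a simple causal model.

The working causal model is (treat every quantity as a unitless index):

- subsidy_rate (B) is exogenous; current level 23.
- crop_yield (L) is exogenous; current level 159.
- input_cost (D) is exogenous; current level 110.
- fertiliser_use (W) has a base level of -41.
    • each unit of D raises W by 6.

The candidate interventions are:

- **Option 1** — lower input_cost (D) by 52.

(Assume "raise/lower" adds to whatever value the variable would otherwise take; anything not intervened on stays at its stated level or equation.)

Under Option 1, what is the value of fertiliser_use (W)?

307

Option 1 (D − 52):
  D = 110 − 52 = 58
  W = -41 + 6·58 = 307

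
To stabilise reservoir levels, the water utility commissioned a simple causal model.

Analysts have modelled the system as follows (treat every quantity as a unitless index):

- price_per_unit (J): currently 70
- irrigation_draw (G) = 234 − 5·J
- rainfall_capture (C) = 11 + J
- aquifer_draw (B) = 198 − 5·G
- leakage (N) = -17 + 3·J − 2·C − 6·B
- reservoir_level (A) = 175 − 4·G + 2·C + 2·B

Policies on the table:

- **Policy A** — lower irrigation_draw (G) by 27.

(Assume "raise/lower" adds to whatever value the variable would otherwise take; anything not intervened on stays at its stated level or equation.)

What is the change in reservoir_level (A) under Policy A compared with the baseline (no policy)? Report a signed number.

Baseline:
  J = 70
  G = 234 − 5·70 = -116
  C = 11 + 70 = 81
  B = 198 − 5·(-116) = 778
  A = 175 − 4·(-116) + 2·81 + 2·778 = 2357
Policy A (G − 27):
  J = 70
  G = 234 − 5·70 (−27 from intervention) = -143
  C = 11 + 70 = 81
  B = 198 − 5·(-143) = 913
  A = 175 − 4·(-143) + 2·81 + 2·913 = 2735
Change in A: 2735 − 2357 = 378

378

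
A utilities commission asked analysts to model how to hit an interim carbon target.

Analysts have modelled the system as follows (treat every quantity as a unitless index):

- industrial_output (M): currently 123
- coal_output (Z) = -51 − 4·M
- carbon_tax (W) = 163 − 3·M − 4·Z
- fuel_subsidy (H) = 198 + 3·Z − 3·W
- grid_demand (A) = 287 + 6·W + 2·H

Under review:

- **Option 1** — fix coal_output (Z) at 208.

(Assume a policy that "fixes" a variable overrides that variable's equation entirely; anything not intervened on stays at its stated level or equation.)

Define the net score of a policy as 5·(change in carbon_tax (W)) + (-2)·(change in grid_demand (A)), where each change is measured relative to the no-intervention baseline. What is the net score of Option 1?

Baseline:
  M = 123
  Z = -51 − 4·123 = -543
  W = 163 − 3·123 − 4·(-543) = 1966
  H = 198 + 3·(-543) − 3·1966 = -7329
  A = 287 + 6·1966 + 2·(-7329) = -2575
Option 1 (Z := 208):
  M = 123
  Z = 208
  W = 163 − 3·123 − 4·208 = -1038
  H = 198 + 3·208 − 3·(-1038) = 3936
  A = 287 + 6·(-1038) + 2·3936 = 1931
ΔW = -1038 − 1966 = -3004; ΔA = 1931 − (-2575) = 4506
Score = 5·(-3004) + (-2)·4506 = -24032

-24032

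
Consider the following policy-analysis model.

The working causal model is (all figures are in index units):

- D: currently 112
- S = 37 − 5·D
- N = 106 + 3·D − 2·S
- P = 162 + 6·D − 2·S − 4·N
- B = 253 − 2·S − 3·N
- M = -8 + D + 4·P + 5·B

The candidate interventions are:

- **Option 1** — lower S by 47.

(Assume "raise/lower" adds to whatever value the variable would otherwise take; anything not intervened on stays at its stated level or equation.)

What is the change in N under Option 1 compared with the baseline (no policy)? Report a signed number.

Baseline:
  D = 112
  S = 37 − 5·112 = -523
  N = 106 + 3·112 − 2·(-523) = 1488
Option 1 (S − 47):
  D = 112
  S = 37 − 5·112 (−47 from intervention) = -570
  N = 106 + 3·112 − 2·(-570) = 1582
Change in N: 1582 − 1488 = 94

94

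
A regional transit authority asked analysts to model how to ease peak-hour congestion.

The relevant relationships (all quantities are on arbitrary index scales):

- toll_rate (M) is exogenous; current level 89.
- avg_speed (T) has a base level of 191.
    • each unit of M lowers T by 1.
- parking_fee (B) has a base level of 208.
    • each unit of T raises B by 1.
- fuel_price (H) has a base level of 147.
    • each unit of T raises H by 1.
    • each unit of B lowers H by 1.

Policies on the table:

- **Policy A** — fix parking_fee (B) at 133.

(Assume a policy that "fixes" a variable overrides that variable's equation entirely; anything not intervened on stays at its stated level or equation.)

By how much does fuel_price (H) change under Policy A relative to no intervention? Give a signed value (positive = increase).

Baseline:
  M = 89
  T = 191 − 89 = 102
  B = 208 + 102 = 310
  H = 147 + 102 − 310 = -61
Policy A (B := 133):
  M = 89
  T = 191 − 89 = 102
  B = 133
  H = 147 + 102 − 133 = 116
Change in H: 116 − (-61) = 177

177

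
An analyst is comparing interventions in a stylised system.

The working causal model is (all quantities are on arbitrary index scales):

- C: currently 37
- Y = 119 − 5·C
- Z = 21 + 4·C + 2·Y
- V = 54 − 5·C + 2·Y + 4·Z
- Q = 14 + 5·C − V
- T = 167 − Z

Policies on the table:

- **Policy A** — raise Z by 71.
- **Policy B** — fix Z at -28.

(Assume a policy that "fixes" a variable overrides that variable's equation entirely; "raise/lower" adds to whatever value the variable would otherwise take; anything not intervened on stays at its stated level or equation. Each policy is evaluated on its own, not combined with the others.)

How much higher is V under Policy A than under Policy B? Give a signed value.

Policy A (Z + 71):
  C = 37
  Y = 119 − 5·37 = -66
  Z = 21 + 4·37 + 2·(-66) (+71 from intervention) = 108
  V = 54 − 5·37 + 2·(-66) + 4·108 = 169
Policy B (Z := -28):
  C = 37
  Y = 119 − 5·37 = -66
  Z = -28
  V = 54 − 5·37 + 2·(-66) + 4·(-28) = -375
V: 169 − (-375) = 544

544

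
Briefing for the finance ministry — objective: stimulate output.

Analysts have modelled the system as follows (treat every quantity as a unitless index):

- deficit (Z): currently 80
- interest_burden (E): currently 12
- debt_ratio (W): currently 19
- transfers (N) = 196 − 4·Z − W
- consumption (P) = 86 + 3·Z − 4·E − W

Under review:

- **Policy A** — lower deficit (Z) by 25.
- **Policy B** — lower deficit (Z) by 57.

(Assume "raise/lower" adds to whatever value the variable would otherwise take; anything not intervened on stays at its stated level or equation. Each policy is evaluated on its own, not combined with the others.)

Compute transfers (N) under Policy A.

Policy A (Z − 25):
  Z = 80 − 25 = 55
  W = 19
  N = 196 − 4·55 − 19 = -43

-43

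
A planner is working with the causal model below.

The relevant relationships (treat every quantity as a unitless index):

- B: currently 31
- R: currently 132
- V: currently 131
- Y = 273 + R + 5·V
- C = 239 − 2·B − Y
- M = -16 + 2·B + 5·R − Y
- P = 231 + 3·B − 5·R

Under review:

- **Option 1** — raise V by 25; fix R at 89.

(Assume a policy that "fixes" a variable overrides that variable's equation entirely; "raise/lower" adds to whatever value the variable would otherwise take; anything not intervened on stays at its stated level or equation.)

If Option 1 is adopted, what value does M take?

-651

Option 1 (V + 25, R := 89):
  B = 31
  R = 89
  V = 131 + 25 = 156
  Y = 273 + 89 + 5·156 = 1142
  M = -16 + 2·31 + 5·89 − 1142 = -651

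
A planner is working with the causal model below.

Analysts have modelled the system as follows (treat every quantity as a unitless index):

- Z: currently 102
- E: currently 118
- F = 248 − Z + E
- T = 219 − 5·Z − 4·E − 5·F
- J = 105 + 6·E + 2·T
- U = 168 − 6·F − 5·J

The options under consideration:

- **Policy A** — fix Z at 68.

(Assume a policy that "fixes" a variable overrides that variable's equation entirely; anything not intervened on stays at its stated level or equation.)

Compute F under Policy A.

298

Policy A (Z := 68):
  Z = 68
  E = 118
  F = 248 − 68 + 118 = 298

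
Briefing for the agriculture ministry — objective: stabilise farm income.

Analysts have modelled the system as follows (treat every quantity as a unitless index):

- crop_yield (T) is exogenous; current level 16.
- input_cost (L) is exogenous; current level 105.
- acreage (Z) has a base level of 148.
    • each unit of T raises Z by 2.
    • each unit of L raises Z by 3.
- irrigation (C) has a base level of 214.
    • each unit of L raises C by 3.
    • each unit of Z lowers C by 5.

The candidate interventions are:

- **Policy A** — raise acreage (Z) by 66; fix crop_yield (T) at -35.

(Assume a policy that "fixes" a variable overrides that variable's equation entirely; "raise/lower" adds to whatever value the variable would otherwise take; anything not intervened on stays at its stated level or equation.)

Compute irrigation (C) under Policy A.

-1766

Policy A (Z + 66, T := -35):
  T = -35
  L = 105
  Z = 148 + 2·(-35) + 3·105 (+66 from intervention) = 459
  C = 214 + 3·105 − 5·459 = -1766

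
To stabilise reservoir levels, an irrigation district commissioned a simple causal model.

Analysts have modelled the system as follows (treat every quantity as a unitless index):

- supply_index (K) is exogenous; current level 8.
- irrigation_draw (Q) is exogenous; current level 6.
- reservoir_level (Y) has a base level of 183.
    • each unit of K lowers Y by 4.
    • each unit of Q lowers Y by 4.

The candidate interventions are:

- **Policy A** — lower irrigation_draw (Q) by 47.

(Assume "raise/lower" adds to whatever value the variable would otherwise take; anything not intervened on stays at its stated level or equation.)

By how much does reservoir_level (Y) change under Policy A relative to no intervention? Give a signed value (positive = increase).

Baseline:
  K = 8
  Q = 6
  Y = 183 − 4·8 − 4·6 = 127
Policy A (Q − 47):
  K = 8
  Q = 6 − 47 = -41
  Y = 183 − 4·8 − 4·(-41) = 315
Change in Y: 315 − 127 = 188

188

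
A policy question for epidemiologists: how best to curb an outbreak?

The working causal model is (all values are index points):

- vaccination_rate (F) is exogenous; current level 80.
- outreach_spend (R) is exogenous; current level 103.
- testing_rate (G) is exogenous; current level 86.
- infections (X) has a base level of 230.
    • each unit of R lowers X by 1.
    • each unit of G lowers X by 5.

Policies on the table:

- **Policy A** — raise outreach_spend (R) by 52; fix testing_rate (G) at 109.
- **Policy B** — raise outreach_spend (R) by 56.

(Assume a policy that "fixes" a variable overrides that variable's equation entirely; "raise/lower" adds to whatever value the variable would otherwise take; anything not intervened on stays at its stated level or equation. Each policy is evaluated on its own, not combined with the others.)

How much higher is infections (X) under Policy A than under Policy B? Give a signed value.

-111

Policy A (R + 52, G := 109):
  R = 103 + 52 = 155
  G = 109
  X = 230 − 155 − 5·109 = -470
Policy B (R + 56):
  R = 103 + 56 = 159
  G = 86
  X = 230 − 159 − 5·86 = -359
X: -470 − (-359) = -111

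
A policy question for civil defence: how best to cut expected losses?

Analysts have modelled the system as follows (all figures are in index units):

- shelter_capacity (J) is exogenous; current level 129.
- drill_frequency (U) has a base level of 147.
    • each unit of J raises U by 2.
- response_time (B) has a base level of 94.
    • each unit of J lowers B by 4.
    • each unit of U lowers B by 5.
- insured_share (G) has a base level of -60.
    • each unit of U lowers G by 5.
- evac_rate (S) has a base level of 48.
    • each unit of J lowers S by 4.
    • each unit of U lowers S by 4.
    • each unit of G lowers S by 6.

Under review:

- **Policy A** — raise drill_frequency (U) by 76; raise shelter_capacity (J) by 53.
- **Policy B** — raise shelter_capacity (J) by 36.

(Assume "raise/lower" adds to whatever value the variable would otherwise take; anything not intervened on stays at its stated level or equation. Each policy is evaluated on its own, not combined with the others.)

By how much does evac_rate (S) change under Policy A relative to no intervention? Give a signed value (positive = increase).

Baseline:
  J = 129
  U = 147 + 2·129 = 405
  G = -60 − 5·405 = -2085
  S = 48 − 4·129 − 4·405 − 6·(-2085) = 10422
Policy A (U + 76, J + 53):
  J = 129 + 53 = 182
  U = 147 + 2·182 (+76 from intervention) = 587
  G = -60 − 5·587 = -2995
  S = 48 − 4·182 − 4·587 − 6·(-2995) = 14942
Change in S: 14942 − 10422 = 4520

4520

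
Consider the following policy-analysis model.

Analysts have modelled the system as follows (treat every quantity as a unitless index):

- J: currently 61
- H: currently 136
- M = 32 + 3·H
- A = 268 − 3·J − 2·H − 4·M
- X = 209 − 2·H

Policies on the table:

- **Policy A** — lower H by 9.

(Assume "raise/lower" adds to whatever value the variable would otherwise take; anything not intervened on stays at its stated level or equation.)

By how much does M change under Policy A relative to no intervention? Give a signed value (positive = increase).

Baseline:
  H = 136
  M = 32 + 3·136 = 440
Policy A (H − 9):
  H = 136 − 9 = 127
  M = 32 + 3·127 = 413
Change in M: 413 − 440 = -27

-27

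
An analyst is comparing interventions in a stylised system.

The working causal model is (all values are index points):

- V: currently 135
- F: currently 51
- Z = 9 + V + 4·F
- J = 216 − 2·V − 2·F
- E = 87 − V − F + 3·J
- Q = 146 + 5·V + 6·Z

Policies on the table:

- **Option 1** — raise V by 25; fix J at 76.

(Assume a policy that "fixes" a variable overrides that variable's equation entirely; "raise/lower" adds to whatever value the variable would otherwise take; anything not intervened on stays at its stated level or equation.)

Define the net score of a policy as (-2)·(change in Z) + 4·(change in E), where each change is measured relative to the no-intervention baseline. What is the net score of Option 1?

2634

Baseline:
  V = 135
  F = 51
  Z = 9 + 135 + 4·51 = 348
  J = 216 − 2·135 − 2·51 = -156
  E = 87 − 135 − 51 + 3·(-156) = -567
Option 1 (V + 25, J := 76):
  V = 135 + 25 = 160
  F = 51
  Z = 9 + 160 + 4·51 = 373
  J = 76
  E = 87 − 160 − 51 + 3·76 = 104
ΔZ = 373 − 348 = 25; ΔE = 104 − (-567) = 671
Score = (-2)·25 + 4·671 = 2634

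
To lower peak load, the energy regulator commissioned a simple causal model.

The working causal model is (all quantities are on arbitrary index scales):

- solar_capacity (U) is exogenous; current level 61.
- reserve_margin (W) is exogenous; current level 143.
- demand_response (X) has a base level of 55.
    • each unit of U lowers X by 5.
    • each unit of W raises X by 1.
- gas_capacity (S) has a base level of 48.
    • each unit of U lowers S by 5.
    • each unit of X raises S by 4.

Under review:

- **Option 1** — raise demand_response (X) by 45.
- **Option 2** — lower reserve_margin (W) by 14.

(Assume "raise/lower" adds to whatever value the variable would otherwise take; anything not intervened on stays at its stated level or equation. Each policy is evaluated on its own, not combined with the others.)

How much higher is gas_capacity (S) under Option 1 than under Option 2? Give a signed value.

Option 1 (X + 45):
  U = 61
  W = 143
  X = 55 − 5·61 + 143 (+45 from intervention) = -62
  S = 48 − 5·61 + 4·(-62) = -505
Option 2 (W − 14):
  U = 61
  W = 143 − 14 = 129
  X = 55 − 5·61 + 129 = -121
  S = 48 − 5·61 + 4·(-121) = -741
S: -505 − (-741) = 236

236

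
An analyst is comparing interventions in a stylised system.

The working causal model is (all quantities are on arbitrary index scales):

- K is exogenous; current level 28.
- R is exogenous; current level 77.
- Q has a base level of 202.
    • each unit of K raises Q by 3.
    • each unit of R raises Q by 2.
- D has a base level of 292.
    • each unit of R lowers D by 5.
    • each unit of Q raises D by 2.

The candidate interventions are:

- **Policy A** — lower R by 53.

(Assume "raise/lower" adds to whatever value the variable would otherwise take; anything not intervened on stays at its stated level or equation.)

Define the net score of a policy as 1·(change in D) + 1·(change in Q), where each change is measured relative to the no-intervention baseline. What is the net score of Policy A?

-53

Baseline:
  K = 28
  R = 77
  Q = 202 + 3·28 + 2·77 = 440
  D = 292 − 5·77 + 2·440 = 787
Policy A (R − 53):
  K = 28
  R = 77 − 53 = 24
  Q = 202 + 3·28 + 2·24 = 334
  D = 292 − 5·24 + 2·334 = 840
ΔD = 840 − 787 = 53; ΔQ = 334 − 440 = -106
Score = 1·53 + 1·(-106) = -53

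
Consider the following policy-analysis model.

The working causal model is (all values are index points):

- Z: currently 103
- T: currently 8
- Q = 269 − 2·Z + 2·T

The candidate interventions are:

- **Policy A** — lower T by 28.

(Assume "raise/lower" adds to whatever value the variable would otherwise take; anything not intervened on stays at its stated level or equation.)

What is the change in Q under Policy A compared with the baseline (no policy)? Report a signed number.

Baseline:
  Z = 103
  T = 8
  Q = 269 − 2·103 + 2·8 = 79
Policy A (T − 28):
  Z = 103
  T = 8 − 28 = -20
  Q = 269 − 2·103 + 2·(-20) = 23
Change in Q: 23 − 79 = -56

-56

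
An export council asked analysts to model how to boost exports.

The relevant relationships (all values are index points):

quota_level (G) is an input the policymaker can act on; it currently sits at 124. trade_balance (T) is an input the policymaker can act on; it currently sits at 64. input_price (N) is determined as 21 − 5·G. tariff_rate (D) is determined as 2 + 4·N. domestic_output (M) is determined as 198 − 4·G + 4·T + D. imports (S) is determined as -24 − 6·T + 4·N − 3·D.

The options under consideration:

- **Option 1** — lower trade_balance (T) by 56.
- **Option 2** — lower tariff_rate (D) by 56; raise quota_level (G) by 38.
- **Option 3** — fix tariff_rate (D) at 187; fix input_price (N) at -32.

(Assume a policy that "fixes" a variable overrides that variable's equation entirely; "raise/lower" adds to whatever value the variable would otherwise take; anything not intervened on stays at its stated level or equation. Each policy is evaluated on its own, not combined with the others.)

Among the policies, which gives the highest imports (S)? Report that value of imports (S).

6066

Option 1 (T − 56):
  G = 124
  T = 64 − 56 = 8
  N = 21 − 5·124 = -599
  D = 2 + 4·(-599) = -2394
  S = -24 − 6·8 + 4·(-599) − 3·(-2394) = 4714
Option 2 (D − 56, G + 38):
  G = 124 + 38 = 162
  T = 64
  N = 21 − 5·162 = -789
  D = 2 + 4·(-789) (−56 from intervention) = -3210
  S = -24 − 6·64 + 4·(-789) − 3·(-3210) = 6066
Option 3 (D := 187, N := -32):
  G = 124
  T = 64
  N = -32
  D = 187
  S = -24 − 6·64 + 4·(-32) − 3·187 = -1097
Comparing — Option 1: S=4714, Option 2: S=6066, Option 3: S=-1097. Highest is 6066 (Option 2).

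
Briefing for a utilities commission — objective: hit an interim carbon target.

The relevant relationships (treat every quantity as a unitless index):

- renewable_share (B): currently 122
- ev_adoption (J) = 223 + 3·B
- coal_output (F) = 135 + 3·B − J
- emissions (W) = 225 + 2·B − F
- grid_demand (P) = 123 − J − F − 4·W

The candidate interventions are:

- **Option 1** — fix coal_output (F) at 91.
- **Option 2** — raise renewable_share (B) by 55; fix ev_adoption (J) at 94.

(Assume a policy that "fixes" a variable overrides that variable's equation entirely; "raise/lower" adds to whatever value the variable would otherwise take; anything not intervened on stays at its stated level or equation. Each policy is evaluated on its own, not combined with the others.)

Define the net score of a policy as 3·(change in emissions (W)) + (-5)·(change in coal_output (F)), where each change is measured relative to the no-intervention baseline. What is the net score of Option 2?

-4950

Baseline:
  B = 122
  J = 223 + 3·122 = 589
  F = 135 + 3·122 − 589 = -88
  W = 225 + 2·122 − (-88) = 557
Option 2 (B + 55, J := 94):
  B = 122 + 55 = 177
  J = 94
  F = 135 + 3·177 − 94 = 572
  W = 225 + 2·177 − 572 = 7
ΔW = 7 − 557 = -550; ΔF = 572 − (-88) = 660
Score = 3·(-550) + (-5)·660 = -4950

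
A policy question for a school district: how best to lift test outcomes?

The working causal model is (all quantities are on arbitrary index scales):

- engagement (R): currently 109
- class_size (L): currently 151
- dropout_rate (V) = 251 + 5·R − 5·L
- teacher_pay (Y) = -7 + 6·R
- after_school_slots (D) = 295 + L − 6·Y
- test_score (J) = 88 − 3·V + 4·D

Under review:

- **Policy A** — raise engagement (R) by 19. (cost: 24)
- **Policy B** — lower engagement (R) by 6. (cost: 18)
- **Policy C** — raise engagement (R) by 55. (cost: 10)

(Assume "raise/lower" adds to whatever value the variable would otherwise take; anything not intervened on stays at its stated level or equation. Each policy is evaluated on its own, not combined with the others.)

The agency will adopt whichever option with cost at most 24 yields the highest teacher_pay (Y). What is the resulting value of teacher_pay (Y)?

Policy A (R + 19):
  R = 109 + 19 = 128
  Y = -7 + 6·128 = 761
Policy B (R − 6):
  R = 109 − 6 = 103
  Y = -7 + 6·103 = 611
Policy C (R + 55):
  R = 109 + 55 = 164
  Y = -7 + 6·164 = 977
Comparing — Policy A: Y=761, Policy B: Y=611, Policy C: Y=977. Highest is 977 (Policy C).

977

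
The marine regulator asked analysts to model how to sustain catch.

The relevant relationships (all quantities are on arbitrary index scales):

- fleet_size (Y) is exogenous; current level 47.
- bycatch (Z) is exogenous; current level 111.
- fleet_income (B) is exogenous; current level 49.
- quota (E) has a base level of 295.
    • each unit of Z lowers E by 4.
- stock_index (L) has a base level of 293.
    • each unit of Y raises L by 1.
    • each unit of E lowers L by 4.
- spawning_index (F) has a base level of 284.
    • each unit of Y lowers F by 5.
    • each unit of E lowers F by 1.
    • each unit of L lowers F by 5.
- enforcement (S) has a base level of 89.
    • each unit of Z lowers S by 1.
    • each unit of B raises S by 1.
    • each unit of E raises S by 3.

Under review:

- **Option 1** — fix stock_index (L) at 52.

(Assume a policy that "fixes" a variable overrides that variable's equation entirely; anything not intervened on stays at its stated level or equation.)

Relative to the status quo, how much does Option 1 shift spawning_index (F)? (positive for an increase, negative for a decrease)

Baseline:
  Y = 47
  Z = 111
  E = 295 − 4·111 = -149
  L = 293 + 47 − 4·(-149) = 936
  F = 284 − 5·47 − (-149) − 5·936 = -4482
Option 1 (L := 52):
  Y = 47
  Z = 111
  E = 295 − 4·111 = -149
  L = 52
  F = 284 − 5·47 − (-149) − 5·52 = -62
Change in F: -62 − (-4482) = 4420

4420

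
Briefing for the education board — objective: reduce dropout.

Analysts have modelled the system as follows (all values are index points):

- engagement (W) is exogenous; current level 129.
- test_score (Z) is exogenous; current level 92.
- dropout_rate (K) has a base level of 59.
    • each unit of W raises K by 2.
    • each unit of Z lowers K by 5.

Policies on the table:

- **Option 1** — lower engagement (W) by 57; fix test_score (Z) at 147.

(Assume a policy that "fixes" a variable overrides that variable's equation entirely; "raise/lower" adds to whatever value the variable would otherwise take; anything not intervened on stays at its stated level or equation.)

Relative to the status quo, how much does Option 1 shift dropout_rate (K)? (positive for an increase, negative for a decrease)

Baseline:
  W = 129
  Z = 92
  K = 59 + 2·129 − 5·92 = -143
Option 1 (W − 57, Z := 147):
  W = 129 − 57 = 72
  Z = 147
  K = 59 + 2·72 − 5·147 = -532
Change in K: -532 − (-143) = -389

-389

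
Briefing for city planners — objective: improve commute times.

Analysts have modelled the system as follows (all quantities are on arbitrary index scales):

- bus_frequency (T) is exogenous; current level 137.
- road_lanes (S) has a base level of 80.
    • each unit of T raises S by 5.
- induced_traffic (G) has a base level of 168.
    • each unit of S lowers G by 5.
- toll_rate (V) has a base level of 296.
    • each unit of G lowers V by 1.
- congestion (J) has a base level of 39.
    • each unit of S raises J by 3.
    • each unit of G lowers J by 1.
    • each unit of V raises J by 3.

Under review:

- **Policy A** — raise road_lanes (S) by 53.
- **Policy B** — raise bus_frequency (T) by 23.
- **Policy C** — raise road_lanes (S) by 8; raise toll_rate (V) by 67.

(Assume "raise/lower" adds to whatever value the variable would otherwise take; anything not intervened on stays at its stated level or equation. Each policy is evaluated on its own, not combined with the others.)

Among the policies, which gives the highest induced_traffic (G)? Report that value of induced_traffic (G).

Policy A (S + 53):
  T = 137
  S = 80 + 5·137 (+53 from intervention) = 818
  G = 168 − 5·818 = -3922
Policy B (T + 23):
  T = 137 + 23 = 160
  S = 80 + 5·160 = 880
  G = 168 − 5·880 = -4232
Policy C (S + 8, V + 67):
  T = 137
  S = 80 + 5·137 (+8 from intervention) = 773
  G = 168 − 5·773 = -3697
Comparing — Policy A: G=-3922, Policy B: G=-4232, Policy C: G=-3697. Highest is -3697 (Policy C).

-3697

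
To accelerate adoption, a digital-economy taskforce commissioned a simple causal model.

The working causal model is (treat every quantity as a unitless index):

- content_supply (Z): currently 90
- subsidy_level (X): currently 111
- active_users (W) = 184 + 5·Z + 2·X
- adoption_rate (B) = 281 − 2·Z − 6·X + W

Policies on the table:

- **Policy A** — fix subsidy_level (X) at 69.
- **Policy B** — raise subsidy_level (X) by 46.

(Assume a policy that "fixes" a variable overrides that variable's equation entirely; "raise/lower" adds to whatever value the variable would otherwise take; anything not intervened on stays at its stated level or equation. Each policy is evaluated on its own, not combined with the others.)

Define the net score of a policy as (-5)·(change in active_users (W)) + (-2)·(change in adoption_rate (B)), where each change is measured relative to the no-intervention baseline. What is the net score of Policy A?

Baseline:
  Z = 90
  X = 111
  W = 184 + 5·90 + 2·111 = 856
  B = 281 − 2·90 − 6·111 + 856 = 291
Policy A (X := 69):
  Z = 90
  X = 69
  W = 184 + 5·90 + 2·69 = 772
  B = 281 − 2·90 − 6·69 + 772 = 459
ΔW = 772 − 856 = -84; ΔB = 459 − 291 = 168
Score = (-5)·(-84) + (-2)·168 = 84

84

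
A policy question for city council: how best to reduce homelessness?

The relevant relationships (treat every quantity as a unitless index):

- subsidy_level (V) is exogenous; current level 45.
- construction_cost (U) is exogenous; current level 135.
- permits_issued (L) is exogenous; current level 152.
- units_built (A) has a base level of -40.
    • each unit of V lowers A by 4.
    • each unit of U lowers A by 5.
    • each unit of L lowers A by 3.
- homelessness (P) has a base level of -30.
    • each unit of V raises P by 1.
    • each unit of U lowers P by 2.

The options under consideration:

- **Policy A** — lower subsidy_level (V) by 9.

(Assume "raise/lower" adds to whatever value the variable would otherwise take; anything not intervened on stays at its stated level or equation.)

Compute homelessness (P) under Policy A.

Policy A (V − 9):
  V = 45 − 9 = 36
  U = 135
  P = -30 + 36 − 2·135 = -264

-264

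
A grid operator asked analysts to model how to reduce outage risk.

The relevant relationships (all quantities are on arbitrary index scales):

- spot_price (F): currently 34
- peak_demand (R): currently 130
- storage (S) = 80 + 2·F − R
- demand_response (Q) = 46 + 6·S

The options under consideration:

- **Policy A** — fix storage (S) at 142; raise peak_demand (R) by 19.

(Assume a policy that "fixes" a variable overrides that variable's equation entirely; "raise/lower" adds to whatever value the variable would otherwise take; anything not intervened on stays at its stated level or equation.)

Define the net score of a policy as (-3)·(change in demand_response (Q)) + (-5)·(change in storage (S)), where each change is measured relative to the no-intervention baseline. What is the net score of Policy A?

-2852

Baseline:
  F = 34
  R = 130
  S = 80 + 2·34 − 130 = 18
  Q = 46 + 6·18 = 154
Policy A (S := 142, R + 19):
  F = 34
  R = 130 + 19 = 149
  S = 142
  Q = 46 + 6·142 = 898
ΔQ = 898 − 154 = 744; ΔS = 142 − 18 = 124
Score = (-3)·744 + (-5)·124 = -2852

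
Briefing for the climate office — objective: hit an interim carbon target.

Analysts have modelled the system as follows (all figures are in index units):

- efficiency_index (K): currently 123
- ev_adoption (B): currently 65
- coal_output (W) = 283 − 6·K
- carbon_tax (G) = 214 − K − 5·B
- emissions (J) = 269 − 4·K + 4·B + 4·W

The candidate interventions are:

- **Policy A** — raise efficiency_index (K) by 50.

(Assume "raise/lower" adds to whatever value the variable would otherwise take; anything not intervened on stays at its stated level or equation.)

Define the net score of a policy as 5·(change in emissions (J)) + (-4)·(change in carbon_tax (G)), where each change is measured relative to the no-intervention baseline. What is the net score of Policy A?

-6800

Baseline:
  K = 123
  B = 65
  W = 283 − 6·123 = -455
  G = 214 − 123 − 5·65 = -234
  J = 269 − 4·123 + 4·65 + 4·(-455) = -1783
Policy A (K + 50):
  K = 123 + 50 = 173
  B = 65
  W = 283 − 6·173 = -755
  G = 214 − 173 − 5·65 = -284
  J = 269 − 4·173 + 4·65 + 4·(-755) = -3183
ΔJ = -3183 − (-1783) = -1400; ΔG = -284 − (-234) = -50
Score = 5·(-1400) + (-4)·(-50) = -6800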